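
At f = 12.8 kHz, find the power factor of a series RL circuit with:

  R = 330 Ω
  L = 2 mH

Step 1 — Angular frequency: ω = 2π·f = 2π·1.28e+04 = 8.042e+04 rad/s.
Step 2 — Component impedances:
  R: Z = R = 330 Ω
  L: Z = jωL = j·8.042e+04·0.002 = 0 + j160.8 Ω
Step 3 — Series combination: Z_total = R + L = 330 + j160.8 Ω = 367.1∠26.0° Ω.
Step 4 — Power factor: PF = cos(φ) = Re(Z)/|Z| = 330/367.1 = 0.8989.
Step 5 — Type: Im(Z) = 160.8 ⇒ lagging (phase φ = 26.0°).

PF = 0.8989 (lagging, φ = 26.0°)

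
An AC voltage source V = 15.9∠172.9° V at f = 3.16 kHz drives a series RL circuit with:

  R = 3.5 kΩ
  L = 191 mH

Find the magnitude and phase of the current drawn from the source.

Step 1 — Angular frequency: ω = 2π·f = 2π·3160 = 1.985e+04 rad/s.
Step 2 — Component impedances:
  R: Z = R = 3500 Ω
  L: Z = jωL = j·1.985e+04·0.191 = 0 + j3792 Ω
Step 3 — Series combination: Z_total = R + L = 3500 + j3792 Ω = 5161∠47.3° Ω.
Step 4 — Source phasor: V = 15.9∠172.9° V = -15.78 + j1.965 V.
Step 5 — Ohm's law: I = V / Z_total = (-15.78 + j1.965) / (3500 + j3792) = -0.001794 + j0.002505 A.
Step 6 — Convert to polar: |I| = 0.003081 A, ∠I = 125.6°.

I = 0.003081∠125.6° A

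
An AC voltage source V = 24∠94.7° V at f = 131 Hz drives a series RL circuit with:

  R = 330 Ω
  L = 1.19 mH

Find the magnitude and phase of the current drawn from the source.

Step 1 — Angular frequency: ω = 2π·f = 2π·131 = 823.1 rad/s.
Step 2 — Component impedances:
  R: Z = R = 330 Ω
  L: Z = jωL = j·823.1·0.00119 = 0 + j0.9795 Ω
Step 3 — Series combination: Z_total = R + L = 330 + j0.9795 Ω = 330∠0.2° Ω.
Step 4 — Source phasor: V = 24∠94.7° V = -1.967 + j23.92 V.
Step 5 — Ohm's law: I = V / Z_total = (-1.967 + j23.92) / (330 + j0.9795) = -0.005744 + j0.0725 A.
Step 6 — Convert to polar: |I| = 0.07273 A, ∠I = 94.5°.

I = 0.07273∠94.5° A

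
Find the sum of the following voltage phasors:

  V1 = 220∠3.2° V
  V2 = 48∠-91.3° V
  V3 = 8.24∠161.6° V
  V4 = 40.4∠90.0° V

Step 1 — Convert each phasor to rectangular form:
  V1 = 220·(cos(3.2°) + j·sin(3.2°)) = 219.7 + j12.28 V
  V2 = 48·(cos(-91.3°) + j·sin(-91.3°)) = -1.089 - j47.99 V
  V3 = 8.24·(cos(161.6°) + j·sin(161.6°)) = -7.819 + j2.601 V
  V4 = 40.4·(cos(90.0°) + j·sin(90.0°)) = 0 + j40.4 V
Step 2 — Sum components: V_total = 210.7 + j7.294 V.
Step 3 — Convert to polar: |V_total| = 210.9 V, ∠V_total = 2.0°.

V_total = 210.9∠2.0° V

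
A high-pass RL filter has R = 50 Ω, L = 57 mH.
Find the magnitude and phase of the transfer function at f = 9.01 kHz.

Step 1 — Angular frequency: ω = 2π·9010 = 5.661e+04 rad/s.
Step 2 — Transfer function: H(jω) = jωL/(R + jωL).
Step 3 — Numerator jωL = j·3227; denominator R + jωL = 50 + j3227.
Step 4 — H = 0.9998 + j0.01549.
Step 5 — Magnitude: |H| = 0.9999 (-0.0 dB); phase: φ = 0.9°.

|H| = 0.9999 (-0.0 dB), φ = 0.9°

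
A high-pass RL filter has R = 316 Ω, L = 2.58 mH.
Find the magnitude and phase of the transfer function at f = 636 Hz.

Step 1 — Angular frequency: ω = 2π·636 = 3996 rad/s.
Step 2 — Transfer function: H(jω) = jωL/(R + jωL).
Step 3 — Numerator jωL = j·10.31; denominator R + jωL = 316 + j10.31.
Step 4 — H = 0.001063 + j0.03259.
Step 5 — Magnitude: |H| = 0.03261 (-29.7 dB); phase: φ = 88.1°.

|H| = 0.03261 (-29.7 dB), φ = 88.1°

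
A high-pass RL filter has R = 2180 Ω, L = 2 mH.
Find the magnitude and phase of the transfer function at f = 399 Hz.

Step 1 — Angular frequency: ω = 2π·399 = 2507 rad/s.
Step 2 — Transfer function: H(jω) = jωL/(R + jωL).
Step 3 — Numerator jωL = j·5.014; denominator R + jωL = 2180 + j5.014.
Step 4 — H = 5.29e-06 + j0.0023.
Step 5 — Magnitude: |H| = 0.0023 (-52.8 dB); phase: φ = 89.9°.

|H| = 0.0023 (-52.8 dB), φ = 89.9°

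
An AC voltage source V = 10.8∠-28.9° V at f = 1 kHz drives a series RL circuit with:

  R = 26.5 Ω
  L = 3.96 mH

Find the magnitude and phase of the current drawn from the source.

Step 1 — Angular frequency: ω = 2π·f = 2π·1000 = 6283 rad/s.
Step 2 — Component impedances:
  R: Z = R = 26.5 Ω
  L: Z = jωL = j·6283·0.00396 = 0 + j24.88 Ω
Step 3 — Series combination: Z_total = R + L = 26.5 + j24.88 Ω = 36.35∠43.2° Ω.
Step 4 — Source phasor: V = 10.8∠-28.9° V = 9.455 - j5.219 V.
Step 5 — Ohm's law: I = V / Z_total = (9.455 - j5.219) / (26.5 + j24.88) = 0.09134 - j0.2827 A.
Step 6 — Convert to polar: |I| = 0.2971 A, ∠I = -72.1°.

I = 0.2971∠-72.1° A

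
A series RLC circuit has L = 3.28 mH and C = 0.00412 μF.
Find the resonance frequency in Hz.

Step 1 — Resonance condition Im(Z)=0 gives ω₀ = 1/√(LC).
Step 2 — ω₀ = 1/√(0.00328·4.12e-09) = 2.72e+05 rad/s.
Step 3 — f₀ = ω₀/(2π) = 4.329e+04 Hz.

f₀ = 4.329e+04 Hz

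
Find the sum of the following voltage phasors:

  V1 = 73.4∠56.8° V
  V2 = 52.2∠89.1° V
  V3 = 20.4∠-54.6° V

Step 1 — Convert each phasor to rectangular form:
  V1 = 73.4·(cos(56.8°) + j·sin(56.8°)) = 40.19 + j61.42 V
  V2 = 52.2·(cos(89.1°) + j·sin(89.1°)) = 0.8199 + j52.19 V
  V3 = 20.4·(cos(-54.6°) + j·sin(-54.6°)) = 11.82 - j16.63 V
Step 2 — Sum components: V_total = 52.83 + j96.98 V.
Step 3 — Convert to polar: |V_total| = 110.4 V, ∠V_total = 61.4°.

V_total = 110.4∠61.4° V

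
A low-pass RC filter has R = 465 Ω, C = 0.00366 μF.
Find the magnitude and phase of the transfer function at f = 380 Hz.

Step 1 — Angular frequency: ω = 2π·380 = 2388 rad/s.
Step 2 — Transfer function: H(jω) = 1/(1 + jωRC).
Step 3 — Denominator: 1 + jωRC = 1 + j·2388·465·3.66e-09 = 1 + j0.004063.
Step 4 — H = 1 - j0.004063.
Step 5 — Magnitude: |H| = 1 (-0.0 dB); phase: φ = -0.2°.

|H| = 1 (-0.0 dB), φ = -0.2°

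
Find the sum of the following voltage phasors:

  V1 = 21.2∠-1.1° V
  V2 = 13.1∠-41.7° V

Step 1 — Convert each phasor to rectangular form:
  V1 = 21.2·(cos(-1.1°) + j·sin(-1.1°)) = 21.2 - j0.407 V
  V2 = 13.1·(cos(-41.7°) + j·sin(-41.7°)) = 9.781 - j8.715 V
Step 2 — Sum components: V_total = 30.98 - j9.122 V.
Step 3 — Convert to polar: |V_total| = 32.29 V, ∠V_total = -16.4°.

V_total = 32.29∠-16.4° V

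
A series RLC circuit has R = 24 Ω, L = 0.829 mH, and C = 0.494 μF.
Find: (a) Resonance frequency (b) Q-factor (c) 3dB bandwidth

Step 1 — Resonance condition Im(Z)=0 gives ω₀ = 1/√(LC).
Step 2 — ω₀ = 1/√(0.000829·4.94e-07) = 4.942e+04 rad/s.
Step 3 — f₀ = ω₀/(2π) = 7865 Hz.
Step 4 — Series Q: Q = ω₀L/R = 4.942e+04·0.000829/24 = 1.707.
Step 5 — 3dB bandwidth: Δω = ω₀/Q = 2.895e+04 rad/s; BW = Δω/(2π) = 4608 Hz.

(a) f₀ = 7865 Hz  (b) Q = 1.707  (c) BW = 4608 Hz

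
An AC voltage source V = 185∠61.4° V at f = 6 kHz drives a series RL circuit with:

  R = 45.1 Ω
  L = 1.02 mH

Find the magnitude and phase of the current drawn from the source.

Step 1 — Angular frequency: ω = 2π·f = 2π·6000 = 3.77e+04 rad/s.
Step 2 — Component impedances:
  R: Z = R = 45.1 Ω
  L: Z = jωL = j·3.77e+04·0.00102 = 0 + j38.45 Ω
Step 3 — Series combination: Z_total = R + L = 45.1 + j38.45 Ω = 59.27∠40.5° Ω.
Step 4 — Source phasor: V = 185∠61.4° V = 88.56 + j162.4 V.
Step 5 — Ohm's law: I = V / Z_total = (88.56 + j162.4) / (45.1 + j38.45) = 2.915 + j1.116 A.
Step 6 — Convert to polar: |I| = 3.121 A, ∠I = 20.9°.

I = 3.121∠20.9° A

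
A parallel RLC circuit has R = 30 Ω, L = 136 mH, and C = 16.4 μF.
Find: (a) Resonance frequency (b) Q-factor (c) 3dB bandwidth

Step 1 — Resonance: ω₀ = 1/√(LC) = 1/√(0.136·1.64e-05) = 669.6 rad/s.
Step 2 — f₀ = ω₀/(2π) = 106.6 Hz.
Step 3 — Parallel Q: Q = R/(ω₀L) = 30/(669.6·0.136) = 0.3294.
Step 4 — Bandwidth: Δω = ω₀/Q = 2033 rad/s; BW = Δω/(2π) = 323.5 Hz.

(a) f₀ = 106.6 Hz  (b) Q = 0.3294  (c) BW = 323.5 Hz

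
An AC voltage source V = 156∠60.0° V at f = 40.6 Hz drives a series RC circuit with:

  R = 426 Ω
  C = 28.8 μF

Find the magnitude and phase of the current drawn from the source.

Step 1 — Angular frequency: ω = 2π·f = 2π·40.6 = 255.1 rad/s.
Step 2 — Component impedances:
  R: Z = R = 426 Ω
  C: Z = 1/(jωC) = -j/(ω·C) = 0 - j136.1 Ω
Step 3 — Series combination: Z_total = R + C = 426 - j136.1 Ω = 447.2∠-17.7° Ω.
Step 4 — Source phasor: V = 156∠60.0° V = 78 + j135.1 V.
Step 5 — Ohm's law: I = V / Z_total = (78 + j135.1) / (426 - j136.1) = 0.07419 + j0.3408 A.
Step 6 — Convert to polar: |I| = 0.3488 A, ∠I = 77.7°.

I = 0.3488∠77.7° A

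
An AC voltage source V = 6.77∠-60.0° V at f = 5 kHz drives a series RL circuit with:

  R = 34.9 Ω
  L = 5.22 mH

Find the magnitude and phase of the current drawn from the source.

Step 1 — Angular frequency: ω = 2π·f = 2π·5000 = 3.142e+04 rad/s.
Step 2 — Component impedances:
  R: Z = R = 34.9 Ω
  L: Z = jωL = j·3.142e+04·0.00522 = 0 + j164 Ω
Step 3 — Series combination: Z_total = R + L = 34.9 + j164 Ω = 167.7∠78.0° Ω.
Step 4 — Source phasor: V = 6.77∠-60.0° V = 3.385 - j5.863 V.
Step 5 — Ohm's law: I = V / Z_total = (3.385 - j5.863) / (34.9 + j164) = -0.03 - j0.02703 A.
Step 6 — Convert to polar: |I| = 0.04038 A, ∠I = -138.0°.

I = 0.04038∠-138.0° A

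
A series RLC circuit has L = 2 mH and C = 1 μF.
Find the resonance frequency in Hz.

Step 1 — Resonance condition Im(Z)=0 gives ω₀ = 1/√(LC).
Step 2 — ω₀ = 1/√(0.002·1e-06) = 2.236e+04 rad/s.
Step 3 — f₀ = ω₀/(2π) = 3559 Hz.

f₀ = 3559 Hz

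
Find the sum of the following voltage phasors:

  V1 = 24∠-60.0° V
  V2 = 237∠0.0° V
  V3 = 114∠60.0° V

Step 1 — Convert each phasor to rectangular form:
  V1 = 24·(cos(-60.0°) + j·sin(-60.0°)) = 12 - j20.78 V
  V2 = 237·(cos(0.0°) + j·sin(0.0°)) = 237 V
  V3 = 114·(cos(60.0°) + j·sin(60.0°)) = 57 + j98.73 V
Step 2 — Sum components: V_total = 306 + j77.94 V.
Step 3 — Convert to polar: |V_total| = 315.8 V, ∠V_total = 14.3°.

V_total = 315.8∠14.3° V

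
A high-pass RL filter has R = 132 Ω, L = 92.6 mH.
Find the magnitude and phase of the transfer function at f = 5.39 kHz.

Step 1 — Angular frequency: ω = 2π·5390 = 3.387e+04 rad/s.
Step 2 — Transfer function: H(jω) = jωL/(R + jωL).
Step 3 — Numerator jωL = j·3136; denominator R + jωL = 132 + j3136.
Step 4 — H = 0.9982 + j0.04202.
Step 5 — Magnitude: |H| = 0.9991 (-0.0 dB); phase: φ = 2.4°.

|H| = 0.9991 (-0.0 dB), φ = 2.4°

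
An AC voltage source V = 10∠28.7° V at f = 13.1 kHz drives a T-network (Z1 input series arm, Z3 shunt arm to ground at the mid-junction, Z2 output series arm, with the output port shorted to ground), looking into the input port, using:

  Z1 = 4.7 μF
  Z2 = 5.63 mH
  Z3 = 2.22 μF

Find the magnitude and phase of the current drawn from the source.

Step 1 — Angular frequency: ω = 2π·f = 2π·1.31e+04 = 8.231e+04 rad/s.
Step 2 — Component impedances:
  Z1: Z = 1/(jωC) = -j/(ω·C) = 0 - j2.585 Ω
  Z2: Z = jωL = j·8.231e+04·0.00563 = 0 + j463.4 Ω
  Z3: Z = 1/(jωC) = -j/(ω·C) = 0 - j5.473 Ω
Step 3 — With the output port shorted to ground, the output series arm Z2 runs from the junction to ground; the shunt arm Z3 also runs from the junction to ground. They appear in parallel: Z3 || Z2 = 0 - j5.538 Ω.
Step 4 — Series with input arm Z1: Z_in = Z1 + (Z3 || Z2) = 0 - j8.123 Ω = 8.123∠-90.0° Ω.
Step 5 — Source phasor: V = 10∠28.7° V = 8.771 + j4.802 V.
Step 6 — Ohm's law: I = V / Z_total = (8.771 + j4.802) / (0 - j8.123) = -0.5912 + j1.08 A.
Step 7 — Convert to polar: |I| = 1.231 A, ∠I = 118.7°.

I = 1.231∠118.7° A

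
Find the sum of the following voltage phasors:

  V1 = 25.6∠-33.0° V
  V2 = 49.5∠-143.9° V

Step 1 — Convert each phasor to rectangular form:
  V1 = 25.6·(cos(-33.0°) + j·sin(-33.0°)) = 21.47 - j13.94 V
  V2 = 49.5·(cos(-143.9°) + j·sin(-143.9°)) = -40 - j29.17 V
Step 2 — Sum components: V_total = -18.53 - j43.11 V.
Step 3 — Convert to polar: |V_total| = 46.92 V, ∠V_total = -113.3°.

V_total = 46.92∠-113.3° V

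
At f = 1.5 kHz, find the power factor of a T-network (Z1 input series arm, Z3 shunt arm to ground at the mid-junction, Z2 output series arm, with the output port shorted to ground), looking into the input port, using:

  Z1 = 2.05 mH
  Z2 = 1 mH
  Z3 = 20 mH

Step 1 — Angular frequency: ω = 2π·f = 2π·1500 = 9425 rad/s.
Step 2 — Component impedances:
  Z1: Z = jωL = j·9425·0.00205 = 0 + j19.32 Ω
  Z2: Z = jωL = j·9425·0.001 = 0 + j9.425 Ω
  Z3: Z = jωL = j·9425·0.02 = 0 + j188.5 Ω
Step 3 — With the output port shorted to ground, the output series arm Z2 runs from the junction to ground; the shunt arm Z3 also runs from the junction to ground. They appear in parallel: Z3 || Z2 = 0 + j8.976 Ω.
Step 4 — Series with input arm Z1: Z_in = Z1 + (Z3 || Z2) = 0 + j28.3 Ω = 28.3∠90.0° Ω.
Step 5 — Power factor: PF = cos(φ) = Re(Z)/|Z| = 0/28.3 = 0.
Step 6 — Type: Im(Z) = 28.3 ⇒ lagging (phase φ = 90.0°).

PF = 0 (lagging, φ = 90.0°)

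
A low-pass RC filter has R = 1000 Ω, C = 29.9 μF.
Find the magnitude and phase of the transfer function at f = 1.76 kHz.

Step 1 — Angular frequency: ω = 2π·1760 = 1.106e+04 rad/s.
Step 2 — Transfer function: H(jω) = 1/(1 + jωRC).
Step 3 — Denominator: 1 + jωRC = 1 + j·1.106e+04·1000·2.99e-05 = 1 + j330.6.
Step 4 — H = 9.147e-06 - j0.003024.
Step 5 — Magnitude: |H| = 0.003024 (-50.4 dB); phase: φ = -89.8°.

|H| = 0.003024 (-50.4 dB), φ = -89.8°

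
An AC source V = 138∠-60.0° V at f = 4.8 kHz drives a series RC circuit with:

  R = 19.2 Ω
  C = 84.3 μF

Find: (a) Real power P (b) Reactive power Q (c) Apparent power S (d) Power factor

Step 1 — Angular frequency: ω = 2π·f = 2π·4800 = 3.016e+04 rad/s.
Step 2 — Component impedances:
  R: Z = R = 19.2 Ω
  C: Z = 1/(jωC) = -j/(ω·C) = 0 - j0.3933 Ω
Step 3 — Series combination: Z_total = R + C = 19.2 - j0.3933 Ω = 19.2∠-1.2° Ω.
Step 4 — Source phasor: V = 138∠-60.0° V = 69 - j119.5 V.
Step 5 — Current: I = V / Z = 3.72 - j6.148 A = 7.186∠-58.8° A.
Step 6 — Complex power: S = V·I* = 991.5 - j20.31 VA.
Step 7 — Real power: P = Re(S) = 991.5 W.
Step 8 — Reactive power: Q = Im(S) = -20.31 VAR.
Step 9 — Apparent power: |S| = 991.7 VA.
Step 10 — Power factor: PF = P/|S| = 0.9998 (leading).

(a) P = 991.5 W  (b) Q = -20.31 VAR  (c) S = 991.7 VA  (d) PF = 0.9998 (leading)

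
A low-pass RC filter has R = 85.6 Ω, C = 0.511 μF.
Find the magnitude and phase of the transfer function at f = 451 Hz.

Step 1 — Angular frequency: ω = 2π·451 = 2834 rad/s.
Step 2 — Transfer function: H(jω) = 1/(1 + jωRC).
Step 3 — Denominator: 1 + jωRC = 1 + j·2834·85.6·5.11e-07 = 1 + j0.124.
Step 4 — H = 0.9849 - j0.1221.
Step 5 — Magnitude: |H| = 0.9924 (-0.1 dB); phase: φ = -7.1°.

|H| = 0.9924 (-0.1 dB), φ = -7.1°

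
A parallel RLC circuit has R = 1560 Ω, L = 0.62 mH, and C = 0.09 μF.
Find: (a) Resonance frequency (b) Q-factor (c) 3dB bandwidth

Step 1 — Resonance: ω₀ = 1/√(LC) = 1/√(0.00062·9e-08) = 1.339e+05 rad/s.
Step 2 — f₀ = ω₀/(2π) = 2.131e+04 Hz.
Step 3 — Parallel Q: Q = R/(ω₀L) = 1560/(1.339e+05·0.00062) = 18.8.
Step 4 — Bandwidth: Δω = ω₀/Q = 7123 rad/s; BW = Δω/(2π) = 1134 Hz.

(a) f₀ = 2.131e+04 Hz  (b) Q = 18.8  (c) BW = 1134 Hz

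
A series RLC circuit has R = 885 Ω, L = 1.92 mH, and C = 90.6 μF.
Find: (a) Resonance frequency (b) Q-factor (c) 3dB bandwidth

Step 1 — Resonance condition Im(Z)=0 gives ω₀ = 1/√(LC).
Step 2 — ω₀ = 1/√(0.00192·9.06e-05) = 2398 rad/s.
Step 3 — f₀ = ω₀/(2π) = 381.6 Hz.
Step 4 — Series Q: Q = ω₀L/R = 2398·0.00192/885 = 0.005202.
Step 5 — 3dB bandwidth: Δω = ω₀/Q = 4.609e+05 rad/s; BW = Δω/(2π) = 7.336e+04 Hz.

(a) f₀ = 381.6 Hz  (b) Q = 0.005202  (c) BW = 7.336e+04 Hz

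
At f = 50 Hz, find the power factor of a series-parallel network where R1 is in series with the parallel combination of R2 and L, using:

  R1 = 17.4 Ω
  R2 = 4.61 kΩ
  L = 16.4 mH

Step 1 — Angular frequency: ω = 2π·f = 2π·50 = 314.2 rad/s.
Step 2 — Component impedances:
  R1: Z = R = 17.4 Ω
  R2: Z = R = 4610 Ω
  L: Z = jωL = j·314.2·0.0164 = 0 + j5.152 Ω
Step 3 — Parallel branch: R2 || L = 1/(1/R2 + 1/L) = 0.005758 + j5.152 Ω.
Step 4 — Series with R1: Z_total = R1 + (R2 || L) = 17.41 + j5.152 Ω = 18.15∠16.5° Ω.
Step 5 — Power factor: PF = cos(φ) = Re(Z)/|Z| = 17.406/18.152 = 0.9589.
Step 6 — Type: Im(Z) = 5.152 ⇒ lagging (phase φ = 16.5°).

PF = 0.9589 (lagging, φ = 16.5°)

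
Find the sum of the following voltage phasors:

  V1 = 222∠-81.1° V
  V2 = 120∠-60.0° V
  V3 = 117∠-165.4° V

Step 1 — Convert each phasor to rectangular form:
  V1 = 222·(cos(-81.1°) + j·sin(-81.1°)) = 34.35 - j219.3 V
  V2 = 120·(cos(-60.0°) + j·sin(-60.0°)) = 60 - j103.9 V
  V3 = 117·(cos(-165.4°) + j·sin(-165.4°)) = -113.2 - j29.49 V
Step 2 — Sum components: V_total = -18.88 - j352.7 V.
Step 3 — Convert to polar: |V_total| = 353.2 V, ∠V_total = -93.1°.

V_total = 353.2∠-93.1° V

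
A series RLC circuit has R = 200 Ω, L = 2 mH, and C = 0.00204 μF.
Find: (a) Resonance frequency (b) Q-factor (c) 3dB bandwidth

Step 1 — Resonance: ω₀ = 1/√(LC) = 1/√(0.002·2.04e-09) = 4.951e+05 rad/s.
Step 2 — f₀ = ω₀/(2π) = 7.879e+04 Hz.
Step 3 — Series Q: Q = ω₀L/R = 4.951e+05·0.002/200 = 4.951.
Step 4 — Bandwidth: Δω = ω₀/Q = 1e+05 rad/s; BW = Δω/(2π) = 1.592e+04 Hz.

(a) f₀ = 7.879e+04 Hz  (b) Q = 4.951  (c) BW = 1.592e+04 Hz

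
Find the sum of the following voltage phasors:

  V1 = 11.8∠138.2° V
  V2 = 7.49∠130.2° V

Step 1 — Convert each phasor to rectangular form:
  V1 = 11.8·(cos(138.2°) + j·sin(138.2°)) = -8.797 + j7.865 V
  V2 = 7.49·(cos(130.2°) + j·sin(130.2°)) = -4.834 + j5.721 V
Step 2 — Sum components: V_total = -13.63 + j13.59 V.
Step 3 — Convert to polar: |V_total| = 19.25 V, ∠V_total = 135.1°.

V_total = 19.25∠135.1° V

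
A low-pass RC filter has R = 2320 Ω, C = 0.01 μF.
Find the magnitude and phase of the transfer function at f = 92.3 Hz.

Step 1 — Angular frequency: ω = 2π·92.3 = 579.9 rad/s.
Step 2 — Transfer function: H(jω) = 1/(1 + jωRC).
Step 3 — Denominator: 1 + jωRC = 1 + j·579.9·2320·1e-08 = 1 + j0.01345.
Step 4 — H = 0.9998 - j0.01345.
Step 5 — Magnitude: |H| = 0.9999 (-0.0 dB); phase: φ = -0.8°.

|H| = 0.9999 (-0.0 dB), φ = -0.8°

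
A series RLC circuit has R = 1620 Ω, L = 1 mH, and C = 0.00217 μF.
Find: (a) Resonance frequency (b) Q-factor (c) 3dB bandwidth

Step 1 — Resonance: ω₀ = 1/√(LC) = 1/√(0.001·2.17e-09) = 6.788e+05 rad/s.
Step 2 — f₀ = ω₀/(2π) = 1.08e+05 Hz.
Step 3 — Series Q: Q = ω₀L/R = 6.788e+05·0.001/1620 = 0.419.
Step 4 — Bandwidth: Δω = ω₀/Q = 1.62e+06 rad/s; BW = Δω/(2π) = 2.578e+05 Hz.

(a) f₀ = 1.08e+05 Hz  (b) Q = 0.419  (c) BW = 2.578e+05 Hz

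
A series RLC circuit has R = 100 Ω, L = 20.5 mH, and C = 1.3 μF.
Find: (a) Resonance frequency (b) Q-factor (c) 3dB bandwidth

Step 1 — Resonance: ω₀ = 1/√(LC) = 1/√(0.0205·1.3e-06) = 6126 rad/s.
Step 2 — f₀ = ω₀/(2π) = 974.9 Hz.
Step 3 — Series Q: Q = ω₀L/R = 6126·0.0205/100 = 1.256.
Step 4 — Bandwidth: Δω = ω₀/Q = 4878 rad/s; BW = Δω/(2π) = 776.4 Hz.

(a) f₀ = 974.9 Hz  (b) Q = 1.256  (c) BW = 776.4 Hz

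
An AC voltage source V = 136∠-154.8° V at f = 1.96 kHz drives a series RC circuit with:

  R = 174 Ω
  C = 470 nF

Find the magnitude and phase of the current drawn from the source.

Step 1 — Angular frequency: ω = 2π·f = 2π·1960 = 1.232e+04 rad/s.
Step 2 — Component impedances:
  R: Z = R = 174 Ω
  C: Z = 1/(jωC) = -j/(ω·C) = 0 - j172.8 Ω
Step 3 — Series combination: Z_total = R + C = 174 - j172.8 Ω = 245.2∠-44.8° Ω.
Step 4 — Source phasor: V = 136∠-154.8° V = -123.1 - j57.91 V.
Step 5 — Ohm's law: I = V / Z_total = (-123.1 - j57.91) / (174 - j172.8) = -0.1897 - j0.5212 A.
Step 6 — Convert to polar: |I| = 0.5546 A, ∠I = -110.0°.

I = 0.5546∠-110.0° A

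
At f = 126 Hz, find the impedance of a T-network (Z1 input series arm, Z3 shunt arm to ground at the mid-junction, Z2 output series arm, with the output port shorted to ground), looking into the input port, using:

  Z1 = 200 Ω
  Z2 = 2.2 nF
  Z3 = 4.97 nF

Step 1 — Angular frequency: ω = 2π·f = 2π·126 = 791.7 rad/s.
Step 2 — Component impedances:
  Z1: Z = R = 200 Ω
  Z2: Z = 1/(jωC) = -j/(ω·C) = 0 - j5.742e+05 Ω
  Z3: Z = 1/(jωC) = -j/(ω·C) = 0 - j2.542e+05 Ω
Step 3 — With the output port shorted to ground, the output series arm Z2 runs from the junction to ground; the shunt arm Z3 also runs from the junction to ground. They appear in parallel: Z3 || Z2 = 0 - j1.762e+05 Ω.
Step 4 — Series with input arm Z1: Z_in = Z1 + (Z3 || Z2) = 200 - j1.762e+05 Ω = 1.762e+05∠-89.9° Ω.

Z = 200 - j1.762e+05 Ω = 1.762e+05∠-89.9° Ω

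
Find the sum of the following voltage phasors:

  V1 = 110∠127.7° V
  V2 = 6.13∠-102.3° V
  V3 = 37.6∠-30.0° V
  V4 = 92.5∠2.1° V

Step 1 — Convert each phasor to rectangular form:
  V1 = 110·(cos(127.7°) + j·sin(127.7°)) = -67.27 + j87.03 V
  V2 = 6.13·(cos(-102.3°) + j·sin(-102.3°)) = -1.306 - j5.989 V
  V3 = 37.6·(cos(-30.0°) + j·sin(-30.0°)) = 32.56 - j18.8 V
  V4 = 92.5·(cos(2.1°) + j·sin(2.1°)) = 92.44 + j3.39 V
Step 2 — Sum components: V_total = 56.43 + j65.63 V.
Step 3 — Convert to polar: |V_total| = 86.56 V, ∠V_total = 49.3°.

V_total = 86.56∠49.3° V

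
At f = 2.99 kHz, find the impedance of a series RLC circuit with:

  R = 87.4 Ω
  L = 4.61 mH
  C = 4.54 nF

Step 1 — Angular frequency: ω = 2π·f = 2π·2990 = 1.879e+04 rad/s.
Step 2 — Component impedances:
  R: Z = R = 87.4 Ω
  L: Z = jωL = j·1.879e+04·0.00461 = 0 + j86.61 Ω
  C: Z = 1/(jωC) = -j/(ω·C) = 0 - j1.172e+04 Ω
Step 3 — Series combination: Z_total = R + L + C = 87.4 - j1.164e+04 Ω = 1.164e+04∠-89.6° Ω.

Z = 87.4 - j1.164e+04 Ω = 1.164e+04∠-89.6° Ω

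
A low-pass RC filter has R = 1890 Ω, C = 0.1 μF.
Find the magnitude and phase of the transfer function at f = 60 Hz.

Step 1 — Angular frequency: ω = 2π·60 = 377 rad/s.
Step 2 — Transfer function: H(jω) = 1/(1 + jωRC).
Step 3 — Denominator: 1 + jωRC = 1 + j·377·1890·1e-07 = 1 + j0.07125.
Step 4 — H = 0.9949 - j0.07089.
Step 5 — Magnitude: |H| = 0.9975 (-0.0 dB); phase: φ = -4.1°.

|H| = 0.9975 (-0.0 dB), φ = -4.1°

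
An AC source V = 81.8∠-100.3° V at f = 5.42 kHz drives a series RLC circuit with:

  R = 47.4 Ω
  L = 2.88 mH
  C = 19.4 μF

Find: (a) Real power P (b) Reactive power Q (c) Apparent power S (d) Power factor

Step 1 — Angular frequency: ω = 2π·f = 2π·5420 = 3.405e+04 rad/s.
Step 2 — Component impedances:
  R: Z = R = 47.4 Ω
  L: Z = jωL = j·3.405e+04·0.00288 = 0 + j98.08 Ω
  C: Z = 1/(jωC) = -j/(ω·C) = 0 - j1.514 Ω
Step 3 — Series combination: Z_total = R + L + C = 47.4 + j96.56 Ω = 107.6∠63.9° Ω.
Step 4 — Source phasor: V = 81.8∠-100.3° V = -14.63 - j80.48 V.
Step 5 — Current: I = V / Z = -0.7315 - j0.2076 A = 0.7604∠-164.2° A.
Step 6 — Complex power: S = V·I* = 27.41 + j55.84 VA.
Step 7 — Real power: P = Re(S) = 27.41 W.
Step 8 — Reactive power: Q = Im(S) = 55.84 VAR.
Step 9 — Apparent power: |S| = 62.2 VA.
Step 10 — Power factor: PF = P/|S| = 0.4406 (lagging).

(a) P = 27.41 W  (b) Q = 55.84 VAR  (c) S = 62.2 VA  (d) PF = 0.4406 (lagging)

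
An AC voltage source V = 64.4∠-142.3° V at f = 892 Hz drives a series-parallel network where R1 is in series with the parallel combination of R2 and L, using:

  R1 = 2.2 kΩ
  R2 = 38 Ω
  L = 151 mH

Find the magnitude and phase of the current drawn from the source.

Step 1 — Angular frequency: ω = 2π·f = 2π·892 = 5605 rad/s.
Step 2 — Component impedances:
  R1: Z = R = 2200 Ω
  R2: Z = R = 38 Ω
  L: Z = jωL = j·5605·0.151 = 0 + j846.3 Ω
Step 3 — Parallel branch: R2 || L = 1/(1/R2 + 1/L) = 37.92 + j1.703 Ω.
Step 4 — Series with R1: Z_total = R1 + (R2 || L) = 2238 + j1.703 Ω = 2238∠0.0° Ω.
Step 5 — Source phasor: V = 64.4∠-142.3° V = -50.95 - j39.38 V.
Step 6 — Ohm's law: I = V / Z_total = (-50.95 - j39.38) / (2238 + j1.703) = -0.02278 - j0.01758 A.
Step 7 — Convert to polar: |I| = 0.02878 A, ∠I = -142.3°.

I = 0.02878∠-142.3° A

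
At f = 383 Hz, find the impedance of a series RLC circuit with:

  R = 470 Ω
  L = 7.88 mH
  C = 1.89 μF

Step 1 — Angular frequency: ω = 2π·f = 2π·383 = 2406 rad/s.
Step 2 — Component impedances:
  R: Z = R = 470 Ω
  L: Z = jωL = j·2406·0.00788 = 0 + j18.96 Ω
  C: Z = 1/(jωC) = -j/(ω·C) = 0 - j219.9 Ω
Step 3 — Series combination: Z_total = R + L + C = 470 - j200.9 Ω = 511.1∠-23.1° Ω.

Z = 470 - j200.9 Ω = 511.1∠-23.1° Ω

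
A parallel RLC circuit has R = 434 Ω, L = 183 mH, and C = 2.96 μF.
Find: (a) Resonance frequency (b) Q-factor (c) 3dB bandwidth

Step 1 — Resonance: ω₀ = 1/√(LC) = 1/√(0.183·2.96e-06) = 1359 rad/s.
Step 2 — f₀ = ω₀/(2π) = 216.2 Hz.
Step 3 — Parallel Q: Q = R/(ω₀L) = 434/(1359·0.183) = 1.745.
Step 4 — Bandwidth: Δω = ω₀/Q = 778.4 rad/s; BW = Δω/(2π) = 123.9 Hz.

(a) f₀ = 216.2 Hz  (b) Q = 1.745  (c) BW = 123.9 Hz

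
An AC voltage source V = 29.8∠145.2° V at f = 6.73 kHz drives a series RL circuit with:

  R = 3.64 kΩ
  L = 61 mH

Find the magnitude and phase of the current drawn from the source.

Step 1 — Angular frequency: ω = 2π·f = 2π·6730 = 4.229e+04 rad/s.
Step 2 — Component impedances:
  R: Z = R = 3640 Ω
  L: Z = jωL = j·4.229e+04·0.061 = 0 + j2579 Ω
Step 3 — Series combination: Z_total = R + L = 3640 + j2579 Ω = 4461∠35.3° Ω.
Step 4 — Source phasor: V = 29.8∠145.2° V = -24.47 + j17.01 V.
Step 5 — Ohm's law: I = V / Z_total = (-24.47 + j17.01) / (3640 + j2579) = -0.002271 + j0.006282 A.
Step 6 — Convert to polar: |I| = 0.00668 A, ∠I = 109.9°.

I = 0.00668∠109.9° A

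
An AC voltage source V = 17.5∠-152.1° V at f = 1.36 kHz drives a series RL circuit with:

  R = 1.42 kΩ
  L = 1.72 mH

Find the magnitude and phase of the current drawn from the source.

Step 1 — Angular frequency: ω = 2π·f = 2π·1360 = 8545 rad/s.
Step 2 — Component impedances:
  R: Z = R = 1420 Ω
  L: Z = jωL = j·8545·0.00172 = 0 + j14.7 Ω
Step 3 — Series combination: Z_total = R + L = 1420 + j14.7 Ω = 1420∠0.6° Ω.
Step 4 — Source phasor: V = 17.5∠-152.1° V = -15.47 - j8.189 V.
Step 5 — Ohm's law: I = V / Z_total = (-15.47 - j8.189) / (1420 + j14.7) = -0.01095 - j0.005653 A.
Step 6 — Convert to polar: |I| = 0.01232 A, ∠I = -152.7°.

I = 0.01232∠-152.7° A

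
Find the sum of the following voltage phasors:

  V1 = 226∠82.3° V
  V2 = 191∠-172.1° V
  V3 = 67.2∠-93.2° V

Step 1 — Convert each phasor to rectangular form:
  V1 = 226·(cos(82.3°) + j·sin(82.3°)) = 30.28 + j224 V
  V2 = 191·(cos(-172.1°) + j·sin(-172.1°)) = -189.2 - j26.25 V
  V3 = 67.2·(cos(-93.2°) + j·sin(-93.2°)) = -3.751 - j67.1 V
Step 2 — Sum components: V_total = -162.7 + j130.6 V.
Step 3 — Convert to polar: |V_total| = 208.6 V, ∠V_total = 141.2°.

V_total = 208.6∠141.2° V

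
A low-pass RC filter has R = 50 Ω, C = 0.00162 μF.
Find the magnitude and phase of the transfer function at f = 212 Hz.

Step 1 — Angular frequency: ω = 2π·212 = 1332 rad/s.
Step 2 — Transfer function: H(jω) = 1/(1 + jωRC).
Step 3 — Denominator: 1 + jωRC = 1 + j·1332·50·1.62e-09 = 1 + j0.0001079.
Step 4 — H = 1 - j0.0001079.
Step 5 — Magnitude: |H| = 1 (-0.0 dB); phase: φ = -0.0°.

|H| = 1 (-0.0 dB), φ = -0.0°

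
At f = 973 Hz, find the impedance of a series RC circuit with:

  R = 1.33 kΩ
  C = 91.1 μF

Step 1 — Angular frequency: ω = 2π·f = 2π·973 = 6114 rad/s.
Step 2 — Component impedances:
  R: Z = R = 1330 Ω
  C: Z = 1/(jωC) = -j/(ω·C) = 0 - j1.796 Ω
Step 3 — Series combination: Z_total = R + C = 1330 - j1.796 Ω = 1330∠-0.1° Ω.

Z = 1330 - j1.796 Ω = 1330∠-0.1° Ω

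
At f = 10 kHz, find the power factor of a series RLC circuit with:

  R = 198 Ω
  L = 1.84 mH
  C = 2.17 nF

Step 1 — Angular frequency: ω = 2π·f = 2π·1e+04 = 6.283e+04 rad/s.
Step 2 — Component impedances:
  R: Z = R = 198 Ω
  L: Z = jωL = j·6.283e+04·0.00184 = 0 + j115.6 Ω
  C: Z = 1/(jωC) = -j/(ω·C) = 0 - j7334 Ω
Step 3 — Series combination: Z_total = R + L + C = 198 - j7219 Ω = 7221∠-88.4° Ω.
Step 4 — Power factor: PF = cos(φ) = Re(Z)/|Z| = 198/7221 = 0.02742.
Step 5 — Type: Im(Z) = -7219 ⇒ leading (phase φ = -88.4°).

PF = 0.02742 (leading, φ = -88.4°)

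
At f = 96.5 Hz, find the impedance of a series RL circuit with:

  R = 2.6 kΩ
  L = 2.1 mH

Step 1 — Angular frequency: ω = 2π·f = 2π·96.5 = 606.3 rad/s.
Step 2 — Component impedances:
  R: Z = R = 2600 Ω
  L: Z = jωL = j·606.3·0.0021 = 0 + j1.273 Ω
Step 3 — Series combination: Z_total = R + L = 2600 + j1.273 Ω = 2600∠0.0° Ω.

Z = 2600 + j1.273 Ω = 2600∠0.0° Ω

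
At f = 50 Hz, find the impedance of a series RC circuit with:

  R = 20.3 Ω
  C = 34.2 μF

Step 1 — Angular frequency: ω = 2π·f = 2π·50 = 314.2 rad/s.
Step 2 — Component impedances:
  R: Z = R = 20.3 Ω
  C: Z = 1/(jωC) = -j/(ω·C) = 0 - j93.07 Ω
Step 3 — Series combination: Z_total = R + C = 20.3 - j93.07 Ω = 95.26∠-77.7° Ω.

Z = 20.3 - j93.07 Ω = 95.26∠-77.7° Ω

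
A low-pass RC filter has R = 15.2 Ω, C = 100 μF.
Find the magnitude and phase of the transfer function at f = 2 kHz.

Step 1 — Angular frequency: ω = 2π·2000 = 1.257e+04 rad/s.
Step 2 — Transfer function: H(jω) = 1/(1 + jωRC).
Step 3 — Denominator: 1 + jωRC = 1 + j·1.257e+04·15.2·0.0001 = 1 + j19.1.
Step 4 — H = 0.002733 - j0.05221.
Step 5 — Magnitude: |H| = 0.05228 (-25.6 dB); phase: φ = -87.0°.

|H| = 0.05228 (-25.6 dB), φ = -87.0°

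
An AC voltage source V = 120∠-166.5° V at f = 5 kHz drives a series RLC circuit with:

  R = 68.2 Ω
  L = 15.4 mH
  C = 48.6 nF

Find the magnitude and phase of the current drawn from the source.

Step 1 — Angular frequency: ω = 2π·f = 2π·5000 = 3.142e+04 rad/s.
Step 2 — Component impedances:
  R: Z = R = 68.2 Ω
  L: Z = jωL = j·3.142e+04·0.0154 = 0 + j483.8 Ω
  C: Z = 1/(jωC) = -j/(ω·C) = 0 - j655 Ω
Step 3 — Series combination: Z_total = R + L + C = 68.2 - j171.2 Ω = 184.2∠-68.3° Ω.
Step 4 — Source phasor: V = 120∠-166.5° V = -116.7 - j28.01 V.
Step 5 — Ohm's law: I = V / Z_total = (-116.7 - j28.01) / (68.2 - j171.2) = -0.09319 - j0.6446 A.
Step 6 — Convert to polar: |I| = 0.6513 A, ∠I = -98.2°.

I = 0.6513∠-98.2° A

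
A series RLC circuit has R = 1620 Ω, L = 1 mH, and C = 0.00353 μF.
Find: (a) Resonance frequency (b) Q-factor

Step 1 — Resonance condition Im(Z)=0 gives ω₀ = 1/√(LC).
Step 2 — ω₀ = 1/√(0.001·3.53e-09) = 5.322e+05 rad/s.
Step 3 — f₀ = ω₀/(2π) = 8.471e+04 Hz.
Step 4 — Series Q: Q = ω₀L/R = 5.322e+05·0.001/1620 = 0.3285.

(a) f₀ = 8.471e+04 Hz  (b) Q = 0.3285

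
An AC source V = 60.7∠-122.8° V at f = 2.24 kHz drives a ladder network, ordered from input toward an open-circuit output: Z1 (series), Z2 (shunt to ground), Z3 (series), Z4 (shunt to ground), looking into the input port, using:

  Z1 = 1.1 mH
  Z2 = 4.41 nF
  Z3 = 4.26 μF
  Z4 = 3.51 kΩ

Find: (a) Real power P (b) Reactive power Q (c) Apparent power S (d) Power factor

Step 1 — Angular frequency: ω = 2π·f = 2π·2240 = 1.407e+04 rad/s.
Step 2 — Component impedances:
  Z1: Z = jωL = j·1.407e+04·0.0011 = 0 + j15.48 Ω
  Z2: Z = 1/(jωC) = -j/(ω·C) = 0 - j1.611e+04 Ω
  Z3: Z = 1/(jωC) = -j/(ω·C) = 0 - j16.68 Ω
  Z4: Z = R = 3510 Ω
Step 3 — Ladder network (open output): work backward from the far end, alternating series and parallel combinations. Z_in = 3344 - j729 Ω = 3423∠-12.3° Ω.
Step 4 — Source phasor: V = 60.7∠-122.8° V = -32.88 - j51.02 V.
Step 5 — Current: I = V / Z = -0.006211 - j0.01661 A = 0.01773∠-110.5° A.
Step 6 — Complex power: S = V·I* = 1.052 - j0.2293 VA.
Step 7 — Real power: P = Re(S) = 1.052 W.
Step 8 — Reactive power: Q = Im(S) = -0.2293 VAR.
Step 9 — Apparent power: |S| = 1.076 VA.
Step 10 — Power factor: PF = P/|S| = 0.9771 (leading).

(a) P = 1.052 W  (b) Q = -0.2293 VAR  (c) S = 1.076 VA  (d) PF = 0.9771 (leading)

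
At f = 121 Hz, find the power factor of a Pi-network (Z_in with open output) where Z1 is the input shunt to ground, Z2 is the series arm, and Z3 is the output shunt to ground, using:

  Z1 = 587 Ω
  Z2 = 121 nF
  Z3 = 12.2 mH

Step 1 — Angular frequency: ω = 2π·f = 2π·121 = 760.3 rad/s.
Step 2 — Component impedances:
  Z1: Z = R = 587 Ω
  Z2: Z = 1/(jωC) = -j/(ω·C) = 0 - j1.087e+04 Ω
  Z3: Z = jωL = j·760.3·0.0122 = 0 + j9.275 Ω
Step 3 — With open output, the series arm Z2 and the output shunt Z3 appear in series to ground: Z2 + Z3 = 0 - j1.086e+04 Ω.
Step 4 — Parallel with input shunt Z1: Z_in = Z1 || (Z2 + Z3) = 585.3 - j31.63 Ω = 586.1∠-3.1° Ω.
Step 5 — Power factor: PF = cos(φ) = Re(Z)/|Z| = 585.29/586.14 = 0.9985.
Step 6 — Type: Im(Z) = -31.63 ⇒ leading (phase φ = -3.1°).

PF = 0.9985 (leading, φ = -3.1°)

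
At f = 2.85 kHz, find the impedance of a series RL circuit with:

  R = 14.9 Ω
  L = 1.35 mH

Step 1 — Angular frequency: ω = 2π·f = 2π·2850 = 1.791e+04 rad/s.
Step 2 — Component impedances:
  R: Z = R = 14.9 Ω
  L: Z = jωL = j·1.791e+04·0.00135 = 0 + j24.17 Ω
Step 3 — Series combination: Z_total = R + L = 14.9 + j24.17 Ω = 28.4∠58.4° Ω.

Z = 14.9 + j24.17 Ω = 28.4∠58.4° Ω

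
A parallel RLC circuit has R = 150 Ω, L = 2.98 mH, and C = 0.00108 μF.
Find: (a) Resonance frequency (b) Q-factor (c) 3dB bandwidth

Step 1 — Resonance: ω₀ = 1/√(LC) = 1/√(0.00298·1.08e-09) = 5.574e+05 rad/s.
Step 2 — f₀ = ω₀/(2π) = 8.872e+04 Hz.
Step 3 — Parallel Q: Q = R/(ω₀L) = 150/(5.574e+05·0.00298) = 0.0903.
Step 4 — Bandwidth: Δω = ω₀/Q = 6.173e+06 rad/s; BW = Δω/(2π) = 9.824e+05 Hz.

(a) f₀ = 8.872e+04 Hz  (b) Q = 0.0903  (c) BW = 9.824e+05 Hz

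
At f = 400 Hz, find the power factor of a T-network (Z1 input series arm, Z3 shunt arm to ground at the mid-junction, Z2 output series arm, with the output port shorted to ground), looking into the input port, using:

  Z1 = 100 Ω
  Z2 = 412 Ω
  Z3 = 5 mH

Step 1 — Angular frequency: ω = 2π·f = 2π·400 = 2513 rad/s.
Step 2 — Component impedances:
  Z1: Z = R = 100 Ω
  Z2: Z = R = 412 Ω
  Z3: Z = jωL = j·2513·0.005 = 0 + j12.57 Ω
Step 3 — With the output port shorted to ground, the output series arm Z2 runs from the junction to ground; the shunt arm Z3 also runs from the junction to ground. They appear in parallel: Z3 || Z2 = 0.3829 + j12.55 Ω.
Step 4 — Series with input arm Z1: Z_in = Z1 + (Z3 || Z2) = 100.4 + j12.55 Ω = 101.2∠7.1° Ω.
Step 5 — Power factor: PF = cos(φ) = Re(Z)/|Z| = 100.38/101.16 = 0.9923.
Step 6 — Type: Im(Z) = 12.55 ⇒ lagging (phase φ = 7.1°).

PF = 0.9923 (lagging, φ = 7.1°)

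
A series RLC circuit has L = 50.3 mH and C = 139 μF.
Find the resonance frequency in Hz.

Step 1 — Resonance condition Im(Z)=0 gives ω₀ = 1/√(LC).
Step 2 — ω₀ = 1/√(0.0503·0.000139) = 378.2 rad/s.
Step 3 — f₀ = ω₀/(2π) = 60.19 Hz.

f₀ = 60.19 Hz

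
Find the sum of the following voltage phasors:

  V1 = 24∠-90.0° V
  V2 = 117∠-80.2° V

Step 1 — Convert each phasor to rectangular form:
  V1 = 24·(cos(-90.0°) + j·sin(-90.0°)) = 0 - j24 V
  V2 = 117·(cos(-80.2°) + j·sin(-80.2°)) = 19.91 - j115.3 V
Step 2 — Sum components: V_total = 19.91 - j139.3 V.
Step 3 — Convert to polar: |V_total| = 140.7 V, ∠V_total = -81.9°.

V_total = 140.7∠-81.9° V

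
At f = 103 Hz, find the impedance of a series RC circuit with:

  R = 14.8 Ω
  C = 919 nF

Step 1 — Angular frequency: ω = 2π·f = 2π·103 = 647.2 rad/s.
Step 2 — Component impedances:
  R: Z = R = 14.8 Ω
  C: Z = 1/(jωC) = -j/(ω·C) = 0 - j1681 Ω
Step 3 — Series combination: Z_total = R + C = 14.8 - j1681 Ω = 1681∠-89.5° Ω.

Z = 14.8 - j1681 Ω = 1681∠-89.5° Ω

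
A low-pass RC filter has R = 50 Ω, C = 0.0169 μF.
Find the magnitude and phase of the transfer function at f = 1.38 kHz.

Step 1 — Angular frequency: ω = 2π·1380 = 8671 rad/s.
Step 2 — Transfer function: H(jω) = 1/(1 + jωRC).
Step 3 — Denominator: 1 + jωRC = 1 + j·8671·50·1.69e-08 = 1 + j0.007327.
Step 4 — H = 0.9999 - j0.007326.
Step 5 — Magnitude: |H| = 1 (-0.0 dB); phase: φ = -0.4°.

|H| = 1 (-0.0 dB), φ = -0.4°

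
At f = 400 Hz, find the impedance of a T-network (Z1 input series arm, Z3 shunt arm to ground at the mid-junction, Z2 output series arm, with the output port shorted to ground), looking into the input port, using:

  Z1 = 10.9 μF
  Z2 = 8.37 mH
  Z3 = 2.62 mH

Step 1 — Angular frequency: ω = 2π·f = 2π·400 = 2513 rad/s.
Step 2 — Component impedances:
  Z1: Z = 1/(jωC) = -j/(ω·C) = 0 - j36.5 Ω
  Z2: Z = jωL = j·2513·0.00837 = 0 + j21.04 Ω
  Z3: Z = jωL = j·2513·0.00262 = 0 + j6.585 Ω
Step 3 — With the output port shorted to ground, the output series arm Z2 runs from the junction to ground; the shunt arm Z3 also runs from the junction to ground. They appear in parallel: Z3 || Z2 = 0 + j5.015 Ω.
Step 4 — Series with input arm Z1: Z_in = Z1 + (Z3 || Z2) = 0 - j31.49 Ω = 31.49∠-90.0° Ω.

Z = 0 - j31.49 Ω = 31.49∠-90.0° Ω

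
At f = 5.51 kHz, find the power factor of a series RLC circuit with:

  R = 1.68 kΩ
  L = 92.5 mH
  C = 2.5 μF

Step 1 — Angular frequency: ω = 2π·f = 2π·5510 = 3.462e+04 rad/s.
Step 2 — Component impedances:
  R: Z = R = 1680 Ω
  L: Z = jωL = j·3.462e+04·0.0925 = 0 + j3202 Ω
  C: Z = 1/(jωC) = -j/(ω·C) = 0 - j11.55 Ω
Step 3 — Series combination: Z_total = R + L + C = 1680 + j3191 Ω = 3606∠62.2° Ω.
Step 4 — Power factor: PF = cos(φ) = Re(Z)/|Z| = 1680/3606 = 0.4659.
Step 5 — Type: Im(Z) = 3191 ⇒ lagging (phase φ = 62.2°).

PF = 0.4659 (lagging, φ = 62.2°)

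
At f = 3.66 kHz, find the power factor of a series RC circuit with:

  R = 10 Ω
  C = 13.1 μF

Step 1 — Angular frequency: ω = 2π·f = 2π·3660 = 2.3e+04 rad/s.
Step 2 — Component impedances:
  R: Z = R = 10 Ω
  C: Z = 1/(jωC) = -j/(ω·C) = 0 - j3.319 Ω
Step 3 — Series combination: Z_total = R + C = 10 - j3.319 Ω = 10.54∠-18.4° Ω.
Step 4 — Power factor: PF = cos(φ) = Re(Z)/|Z| = 10/10.5365 = 0.9491.
Step 5 — Type: Im(Z) = -3.319 ⇒ leading (phase φ = -18.4°).

PF = 0.9491 (leading, φ = -18.4°)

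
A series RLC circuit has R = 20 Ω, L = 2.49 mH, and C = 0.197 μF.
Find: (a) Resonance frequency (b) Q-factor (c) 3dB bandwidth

Step 1 — Resonance condition Im(Z)=0 gives ω₀ = 1/√(LC).
Step 2 — ω₀ = 1/√(0.00249·1.97e-07) = 4.515e+04 rad/s.
Step 3 — f₀ = ω₀/(2π) = 7186 Hz.
Step 4 — Series Q: Q = ω₀L/R = 4.515e+04·0.00249/20 = 5.621.
Step 5 — 3dB bandwidth: Δω = ω₀/Q = 8032 rad/s; BW = Δω/(2π) = 1278 Hz.

(a) f₀ = 7186 Hz  (b) Q = 5.621  (c) BW = 1278 Hz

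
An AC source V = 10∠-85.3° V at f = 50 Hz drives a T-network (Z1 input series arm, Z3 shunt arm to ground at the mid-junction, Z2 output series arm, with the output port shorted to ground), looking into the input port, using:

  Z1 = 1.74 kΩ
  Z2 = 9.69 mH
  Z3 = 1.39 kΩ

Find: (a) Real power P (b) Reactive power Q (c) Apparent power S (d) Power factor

Step 1 — Angular frequency: ω = 2π·f = 2π·50 = 314.2 rad/s.
Step 2 — Component impedances:
  Z1: Z = R = 1740 Ω
  Z2: Z = jωL = j·314.2·0.00969 = 0 + j3.044 Ω
  Z3: Z = R = 1390 Ω
Step 3 — With the output port shorted to ground, the output series arm Z2 runs from the junction to ground; the shunt arm Z3 also runs from the junction to ground. They appear in parallel: Z3 || Z2 = 0.006667 + j3.044 Ω.
Step 4 — Series with input arm Z1: Z_in = Z1 + (Z3 || Z2) = 1740 + j3.044 Ω = 1740∠0.1° Ω.
Step 5 — Source phasor: V = 10∠-85.3° V = 0.8194 - j9.966 V.
Step 6 — Current: I = V / Z = 0.0004609 - j0.005729 A = 0.005747∠-85.4° A.
Step 7 — Complex power: S = V·I* = 0.05747 + j0.0001005 VA.
Step 8 — Real power: P = Re(S) = 0.05747 W.
Step 9 — Reactive power: Q = Im(S) = 0.0001005 VAR.
Step 10 — Apparent power: |S| = 0.05747 VA.
Step 11 — Power factor: PF = P/|S| = 1 (lagging).

(a) P = 0.05747 W  (b) Q = 0.0001005 VAR  (c) S = 0.05747 VA  (d) PF = 1 (lagging)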